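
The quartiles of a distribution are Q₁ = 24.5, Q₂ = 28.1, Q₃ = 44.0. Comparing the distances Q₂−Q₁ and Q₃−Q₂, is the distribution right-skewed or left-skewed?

Q₂ − Q₁ = 3.6;  Q₃ − Q₂ = 15.9
Q₃ − Q₂ > Q₂ − Q₁ ⇒ the upper half is more spread out ⇒ right-skewed.

right-skewed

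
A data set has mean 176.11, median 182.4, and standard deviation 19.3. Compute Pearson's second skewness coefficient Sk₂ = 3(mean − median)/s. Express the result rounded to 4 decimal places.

-0.9777

Sk₂ = 3(176.11 − 182.4) / 19.3 = 3 × -6.2900 / 19.3
    = -18.8700 / 19.3 ≈ -0.9777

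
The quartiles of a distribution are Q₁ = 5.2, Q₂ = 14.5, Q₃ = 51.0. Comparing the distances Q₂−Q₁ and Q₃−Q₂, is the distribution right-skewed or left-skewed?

Q₂ − Q₁ = 9.3;  Q₃ − Q₂ = 36.5
Q₃ − Q₂ > Q₂ − Q₁ ⇒ the upper half is more spread out ⇒ right-skewed.

right-skewed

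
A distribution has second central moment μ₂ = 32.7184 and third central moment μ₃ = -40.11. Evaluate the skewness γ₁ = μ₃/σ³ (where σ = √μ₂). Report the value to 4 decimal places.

σ = √μ₂ = √32.7184 = 5.72000
σ³ = μ₂^(3/2) = 187.14925
γ₁ = μ₃/σ³ = -40.11 / 187.14925 ≈ -0.2143

-0.2143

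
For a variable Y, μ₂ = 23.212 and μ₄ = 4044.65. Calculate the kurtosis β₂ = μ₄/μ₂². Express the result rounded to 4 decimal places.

7.5068

μ₂² = 23.212² = 538.79694
μ₄/μ₂² = 4044.65 / 538.79694 = 7.50682
β₂ ≈ 7.5068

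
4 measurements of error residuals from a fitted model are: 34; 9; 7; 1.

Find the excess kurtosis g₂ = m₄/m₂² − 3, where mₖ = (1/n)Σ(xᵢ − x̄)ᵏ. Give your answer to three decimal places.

-0.788

x̄ = 12.7500
Σ(xᵢ − x̄)² = 636.7500 ⇒ m₂ = 159.18750
Σ(xᵢ − x̄)⁴ = 224260.8281 ⇒ m₄ = 56065.20703
m₂² = 25340.66016
g₂ = m₄/m₂² − 3 = 2.21246 − 3 ≈ -0.788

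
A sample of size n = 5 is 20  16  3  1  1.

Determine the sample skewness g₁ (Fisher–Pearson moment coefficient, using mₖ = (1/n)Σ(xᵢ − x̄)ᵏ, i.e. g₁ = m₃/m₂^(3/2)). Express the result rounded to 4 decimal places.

x̄ = (20 + 16 + 3 + 1 + 1) / 5 = 8.2000
deviations (xᵢ − x̄): 11.8000, 7.8000, -5.2000, -7.2000, -7.2000
Σ(xᵢ − x̄)² = 330.8000 ⇒ m₂ = 330.8000/5 = 66.16000
Σ(xᵢ − x̄)³ = 1230.4800 ⇒ m₃ = 1230.4800/5 = 246.09600
m₂^(3/2) = 66.16000^(1.5) = 538.13749
g₁ = m₃ / m₂^(3/2) = 246.09600 / 538.13749 ≈ 0.4573

0.4573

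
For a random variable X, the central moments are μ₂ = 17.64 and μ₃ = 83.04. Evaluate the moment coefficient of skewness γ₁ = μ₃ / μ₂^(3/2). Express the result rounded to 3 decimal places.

σ = √μ₂ = √17.64 = 4.20000
σ³ = μ₂^(3/2) = 74.08800
γ₁ = μ₃/σ³ = 83.04 / 74.08800 ≈ 1.121

1.121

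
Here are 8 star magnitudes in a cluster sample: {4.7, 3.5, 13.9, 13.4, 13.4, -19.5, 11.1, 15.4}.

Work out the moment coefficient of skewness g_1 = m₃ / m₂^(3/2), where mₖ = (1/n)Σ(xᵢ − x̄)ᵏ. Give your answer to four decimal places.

x̄ = (4.7 + 3.5 + 13.9 + 13.4 + 13.4 - 19.5 + 11.1 + 15.4) / 8 = 6.9875
deviations (xᵢ − x̄): -2.2875, -3.4875, 6.9125, 6.4125, 6.4125, -26.4875, 4.1125, 8.4125
Σ(xᵢ − x̄)² = 936.6888 ⇒ m₂ = 936.6888/8 = 117.08609
Σ(xᵢ − x̄)³ = -17115.1192 ⇒ m₃ = -17115.1192/8 = -2139.38989
m₂^(3/2) = 117.08609^(1.5) = 1266.94562
g_1 = m₃ / m₂^(3/2) = -2139.38989 / 1266.94562 ≈ -1.6886

-1.6886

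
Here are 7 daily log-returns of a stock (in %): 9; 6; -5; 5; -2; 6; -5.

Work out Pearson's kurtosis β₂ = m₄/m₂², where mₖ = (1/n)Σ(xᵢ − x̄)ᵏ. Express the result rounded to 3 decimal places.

x̄ = 2.0000
Σ(xᵢ − x̄)² = 204.0000 ⇒ m₂ = 29.14286
Σ(xᵢ − x̄)⁴ = 8052.0000 ⇒ m₄ = 1150.28571
m₂² = 849.30612
β₂ = m₄/m₂² = 1150.28571 / 849.30612 ≈ 1.354

1.354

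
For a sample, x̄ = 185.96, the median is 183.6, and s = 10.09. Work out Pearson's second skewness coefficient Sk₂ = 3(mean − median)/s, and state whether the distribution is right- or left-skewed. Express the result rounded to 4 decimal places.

Sk₂ = 3(185.96 − 183.6) / 10.09 = 3 × 2.3600 / 10.09
    = 7.0800 / 10.09 ≈ 0.7017
Sk₂ > 0 ⇒ mean > median ⇒ right-skewed (positive skew).

0.7017, right-skewed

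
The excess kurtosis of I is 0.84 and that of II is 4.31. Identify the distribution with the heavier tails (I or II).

Higher excess kurtosis ⇒ heavier tails relative to the normal distribution.
0.84 vs 4.31: the larger is 4.31, so II has heavier tails.

II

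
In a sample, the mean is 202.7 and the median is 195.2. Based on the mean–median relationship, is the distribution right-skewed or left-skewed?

mean − median = 202.7 − 195.2 = 7.5
mean > median ⇒ the longer tail is on the right ⇒ right-skewed (positively skewed).

right-skewed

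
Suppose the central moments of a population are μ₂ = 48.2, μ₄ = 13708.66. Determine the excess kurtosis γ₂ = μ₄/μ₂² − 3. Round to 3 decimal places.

μ₂² = 48.2² = 2323.24000
μ₄/μ₂² = 13708.66 / 2323.24000 = 5.90066
γ₂ = 5.90066 − 3 ≈ 2.901

2.901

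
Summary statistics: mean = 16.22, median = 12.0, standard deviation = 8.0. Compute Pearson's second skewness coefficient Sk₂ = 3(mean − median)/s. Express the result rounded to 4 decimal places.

1.5825

Sk₂ = 3(16.22 − 12.0) / 8.0 = 3 × 4.2200 / 8.0
    = 12.6600 / 8.0 ≈ 1.5825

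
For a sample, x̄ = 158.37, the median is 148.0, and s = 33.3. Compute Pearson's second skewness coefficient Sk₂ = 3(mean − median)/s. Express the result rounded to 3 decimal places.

0.934

Sk₂ = 3(158.37 − 148.0) / 33.3 = 3 × 10.3700 / 33.3
    = 31.1100 / 33.3 ≈ 0.934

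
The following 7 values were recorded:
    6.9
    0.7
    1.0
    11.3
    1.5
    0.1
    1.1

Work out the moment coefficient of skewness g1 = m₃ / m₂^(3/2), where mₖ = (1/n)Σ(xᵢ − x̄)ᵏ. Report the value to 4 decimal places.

1.1966

x̄ = (6.9 + 0.7 + 1.0 + 11.3 + 1.5 + 0.1 + 1.1) / 7 = 3.2286
deviations (xᵢ − x̄): 3.6714, -2.5286, -2.2286, 8.0714, -1.7286, -3.1286, -2.1286
Σ(xᵢ − x̄)² = 107.2943 ⇒ m₂ = 107.2943/7 = 15.32776
Σ(xᵢ − x̄)³ = 502.6592 ⇒ m₃ = 502.6592/7 = 71.80845
m₂^(3/2) = 15.32776^(1.5) = 60.00920
g1 = m₃ / m₂^(3/2) = 71.80845 / 60.00920 ≈ 1.1966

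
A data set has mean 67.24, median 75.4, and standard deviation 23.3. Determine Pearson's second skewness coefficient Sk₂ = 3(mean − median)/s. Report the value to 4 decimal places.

-1.0506

Sk₂ = 3(67.24 − 75.4) / 23.3 = 3 × -8.1600 / 23.3
    = -24.4800 / 23.3 ≈ -1.0506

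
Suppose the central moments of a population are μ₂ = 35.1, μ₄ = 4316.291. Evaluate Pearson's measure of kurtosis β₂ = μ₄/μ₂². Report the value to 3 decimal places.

3.503

μ₂² = 35.1² = 1232.01000
μ₄/μ₂² = 4316.291 / 1232.01000 = 3.50345
β₂ ≈ 3.503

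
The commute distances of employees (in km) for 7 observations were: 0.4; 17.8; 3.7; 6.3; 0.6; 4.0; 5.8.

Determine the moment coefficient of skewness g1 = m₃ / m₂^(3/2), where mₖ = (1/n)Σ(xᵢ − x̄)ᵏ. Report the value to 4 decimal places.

x̄ = (0.4 + 17.8 + 3.7 + 6.3 + 0.6 + 4.0 + 5.8) / 7 = 5.5143
deviations (xᵢ − x̄): -5.1143, 12.2857, -1.8143, 0.7857, -4.9143, -1.5143, 0.2857
Σ(xᵢ − x̄)² = 207.5286 ⇒ m₂ = 207.5286/7 = 29.64694
Σ(xᵢ − x̄)³ = 1593.0049 ⇒ m₃ = 1593.0049/7 = 227.57213
m₂^(3/2) = 29.64694^(1.5) = 161.42462
g1 = m₃ / m₂^(3/2) = 227.57213 / 161.42462 ≈ 1.4098

1.4098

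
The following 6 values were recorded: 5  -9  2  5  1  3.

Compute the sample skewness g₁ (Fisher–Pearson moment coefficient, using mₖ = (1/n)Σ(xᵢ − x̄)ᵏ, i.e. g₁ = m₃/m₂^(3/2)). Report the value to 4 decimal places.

-1.4254

x̄ = (5 - 9 + 2 + 5 + 1 + 3) / 6 = 1.1667
deviations (xᵢ − x̄): 3.8333, -10.1667, 0.8333, 3.8333, -0.1667, 1.8333
Σ(xᵢ − x̄)² = 136.8333 ⇒ m₂ = 136.8333/6 = 22.80556
Σ(xᵢ − x̄)³ = -931.4444 ⇒ m₃ = -931.4444/6 = -155.24074
m₂^(3/2) = 22.80556^(1.5) = 108.90830
g₁ = m₃ / m₂^(3/2) = -155.24074 / 108.90830 ≈ -1.4254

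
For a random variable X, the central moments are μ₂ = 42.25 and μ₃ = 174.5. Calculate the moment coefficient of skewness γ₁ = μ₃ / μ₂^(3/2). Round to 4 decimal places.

σ = √μ₂ = √42.25 = 6.50000
σ³ = μ₂^(3/2) = 274.62500
γ₁ = μ₃/σ³ = 174.5 / 274.62500 ≈ 0.6354

0.6354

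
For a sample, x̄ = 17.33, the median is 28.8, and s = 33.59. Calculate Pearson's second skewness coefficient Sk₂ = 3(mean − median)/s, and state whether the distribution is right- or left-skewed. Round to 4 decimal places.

-1.0244, left-skewed

Sk₂ = 3(17.33 − 28.8) / 33.59 = 3 × -11.4700 / 33.59
    = -34.4100 / 33.59 ≈ -1.0244
Sk₂ < 0 ⇒ mean < median ⇒ left-skewed (negative skew).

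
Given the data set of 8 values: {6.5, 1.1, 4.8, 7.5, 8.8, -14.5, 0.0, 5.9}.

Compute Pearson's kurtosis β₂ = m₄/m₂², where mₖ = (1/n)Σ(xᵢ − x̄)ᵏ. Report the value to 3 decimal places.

x̄ = 2.5125
Σ(xᵢ − x̄)² = 394.7487 ⇒ m₂ = 49.34359
Σ(xᵢ − x̄)⁴ = 86404.2305 ⇒ m₄ = 10800.52882
m₂² = 2434.79024
β₂ = m₄/m₂² = 10800.52882 / 2434.79024 ≈ 4.436

4.436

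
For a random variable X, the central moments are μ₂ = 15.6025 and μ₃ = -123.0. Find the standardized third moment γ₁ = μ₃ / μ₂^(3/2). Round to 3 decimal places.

σ = √μ₂ = √15.6025 = 3.95000
σ³ = μ₂^(3/2) = 61.62988
γ₁ = μ₃/σ³ = -123.0 / 61.62988 ≈ -1.996

-1.996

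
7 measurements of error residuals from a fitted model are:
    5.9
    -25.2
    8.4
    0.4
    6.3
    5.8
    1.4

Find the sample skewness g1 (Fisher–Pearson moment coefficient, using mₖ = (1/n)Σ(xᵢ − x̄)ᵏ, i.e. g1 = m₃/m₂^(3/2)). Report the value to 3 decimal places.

x̄ = (5.9 - 25.2 + 8.4 + 0.4 + 6.3 + 5.8 + 1.4) / 7 = 0.4286
deviations (xᵢ − x̄): 5.4714, -25.6286, 7.9714, -0.0286, 5.8714, 5.3714, 0.9714
Σ(xᵢ − x̄)² = 814.5743 ⇒ m₂ = 814.5743/7 = 116.36776
Σ(xᵢ − x̄)³ = -15804.8188 ⇒ m₃ = -15804.8188/7 = -2257.83126
m₂^(3/2) = 116.36776^(1.5) = 1255.30421
g1 = m₃ / m₂^(3/2) = -2257.83126 / 1255.30421 ≈ -1.799

-1.799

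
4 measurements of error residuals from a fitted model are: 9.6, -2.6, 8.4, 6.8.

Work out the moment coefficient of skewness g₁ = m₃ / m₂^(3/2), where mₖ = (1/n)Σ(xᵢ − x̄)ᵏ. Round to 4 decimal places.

x̄ = (9.6 - 2.6 + 8.4 + 6.8) / 4 = 5.5500
deviations (xᵢ − x̄): 4.0500, -8.1500, 2.8500, 1.2500
Σ(xᵢ − x̄)² = 92.5100 ⇒ m₂ = 92.5100/4 = 23.12750
Σ(xᵢ − x̄)³ = -449.8110 ⇒ m₃ = -449.8110/4 = -112.45275
m₂^(3/2) = 23.12750^(1.5) = 111.22260
g₁ = m₃ / m₂^(3/2) = -112.45275 / 111.22260 ≈ -1.0111

-1.0111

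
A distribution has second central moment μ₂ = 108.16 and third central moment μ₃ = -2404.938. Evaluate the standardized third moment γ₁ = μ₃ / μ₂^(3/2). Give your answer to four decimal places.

-2.1380

σ = √μ₂ = √108.16 = 10.40000
σ³ = μ₂^(3/2) = 1124.86400
γ₁ = μ₃/σ³ = -2404.938 / 1124.86400 ≈ -2.1380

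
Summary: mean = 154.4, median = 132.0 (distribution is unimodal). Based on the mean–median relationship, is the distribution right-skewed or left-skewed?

mean − median = 154.4 − 132.0 = 22.4
mean > median ⇒ the longer tail is on the right ⇒ right-skewed (positively skewed).

right-skewed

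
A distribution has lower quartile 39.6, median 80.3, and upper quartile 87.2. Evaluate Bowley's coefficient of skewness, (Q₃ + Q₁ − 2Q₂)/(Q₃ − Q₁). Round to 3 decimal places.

numerator: Q₃ + Q₁ − 2Q₂ = 87.2 + 39.6 − 2×80.3 = -33.8000
denominator: Q₃ − Q₁ = 87.2 − 39.6 = 47.6000
Bowley skewness = -33.8000 / 47.6000 ≈ -0.710

-0.710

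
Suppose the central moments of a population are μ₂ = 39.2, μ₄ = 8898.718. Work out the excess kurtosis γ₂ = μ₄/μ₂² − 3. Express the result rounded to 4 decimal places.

μ₂² = 39.2² = 1536.64000
μ₄/μ₂² = 8898.718 / 1536.64000 = 5.79102
γ₂ = 5.79102 − 3 ≈ 2.7910

2.7910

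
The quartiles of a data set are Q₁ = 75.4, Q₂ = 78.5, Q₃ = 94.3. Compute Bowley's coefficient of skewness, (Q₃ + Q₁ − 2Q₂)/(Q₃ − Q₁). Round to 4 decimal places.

0.6720

numerator: Q₃ + Q₁ − 2Q₂ = 94.3 + 75.4 − 2×78.5 = 12.7000
denominator: Q₃ − Q₁ = 94.3 − 75.4 = 18.9000
Bowley skewness = 12.7000 / 18.9000 ≈ 0.6720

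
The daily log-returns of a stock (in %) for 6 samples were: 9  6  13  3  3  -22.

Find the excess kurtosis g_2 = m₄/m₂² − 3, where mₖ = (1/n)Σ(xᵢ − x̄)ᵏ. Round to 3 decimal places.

x̄ = 2.0000
Σ(xᵢ − x̄)² = 764.0000 ⇒ m₂ = 127.33333
Σ(xᵢ − x̄)⁴ = 349076.0000 ⇒ m₄ = 58179.33333
m₂² = 16213.77778
g_2 = m₄/m₂² − 3 = 3.58827 − 3 ≈ 0.588

0.588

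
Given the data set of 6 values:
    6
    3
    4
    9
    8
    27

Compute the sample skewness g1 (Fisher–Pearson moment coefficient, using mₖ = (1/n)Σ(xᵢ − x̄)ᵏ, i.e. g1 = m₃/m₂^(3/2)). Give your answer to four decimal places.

1.5289

x̄ = (6 + 3 + 4 + 9 + 8 + 27) / 6 = 9.5000
deviations (xᵢ − x̄): -3.5000, -6.5000, -5.5000, -0.5000, -1.5000, 17.5000
Σ(xᵢ − x̄)² = 393.5000 ⇒ m₂ = 393.5000/6 = 65.58333
Σ(xᵢ − x̄)³ = 4872.0000 ⇒ m₃ = 4872.0000/6 = 812.00000
m₂^(3/2) = 65.58333^(1.5) = 531.11703
g1 = m₃ / m₂^(3/2) = 812.00000 / 531.11703 ≈ 1.5289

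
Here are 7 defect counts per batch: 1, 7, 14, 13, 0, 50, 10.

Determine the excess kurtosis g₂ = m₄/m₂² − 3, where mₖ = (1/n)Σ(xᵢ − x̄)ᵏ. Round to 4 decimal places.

x̄ = 13.5714
Σ(xᵢ − x̄)² = 1725.7143 ⇒ m₂ = 246.53061
Σ(xᵢ − x̄)⁴ = 1821965.5160 ⇒ m₄ = 260280.78800
m₂² = 60777.34277
g₂ = m₄/m₂² − 3 = 4.28253 − 3 ≈ 1.2825

1.2825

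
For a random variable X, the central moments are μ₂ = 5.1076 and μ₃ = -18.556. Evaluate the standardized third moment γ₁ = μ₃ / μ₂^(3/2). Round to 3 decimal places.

σ = √μ₂ = √5.1076 = 2.26000
σ³ = μ₂^(3/2) = 11.54318
γ₁ = μ₃/σ³ = -18.556 / 11.54318 ≈ -1.608

-1.608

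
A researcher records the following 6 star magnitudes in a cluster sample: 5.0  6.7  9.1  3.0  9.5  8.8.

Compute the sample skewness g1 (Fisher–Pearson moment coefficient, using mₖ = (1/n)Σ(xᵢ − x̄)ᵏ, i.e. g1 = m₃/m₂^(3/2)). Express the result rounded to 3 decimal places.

x̄ = (5.0 + 6.7 + 9.1 + 3.0 + 9.5 + 8.8) / 6 = 7.0167
deviations (xᵢ − x̄): -2.0167, -0.3167, 2.0833, -4.0167, 2.4833, 1.7833
Σ(xᵢ − x̄)² = 33.9883 ⇒ m₂ = 33.9883/6 = 5.66472
Σ(xᵢ − x̄)³ = -43.0084 ⇒ m₃ = -43.0084/6 = -7.16807
m₂^(3/2) = 5.66472^(1.5) = 13.48242
g1 = m₃ / m₂^(3/2) = -7.16807 / 13.48242 ≈ -0.532

-0.532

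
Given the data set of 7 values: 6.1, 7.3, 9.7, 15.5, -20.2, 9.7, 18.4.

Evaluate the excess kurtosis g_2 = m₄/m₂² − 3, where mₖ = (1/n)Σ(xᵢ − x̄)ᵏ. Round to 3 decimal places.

1.166

x̄ = 6.6429
Σ(xᵢ − x̄)² = 956.6371 ⇒ m₂ = 136.66245
Σ(xᵢ − x̄)⁴ = 544613.2826 ⇒ m₄ = 77801.89751
m₂² = 18676.62496
g_2 = m₄/m₂² − 3 = 4.16574 − 3 ≈ 1.166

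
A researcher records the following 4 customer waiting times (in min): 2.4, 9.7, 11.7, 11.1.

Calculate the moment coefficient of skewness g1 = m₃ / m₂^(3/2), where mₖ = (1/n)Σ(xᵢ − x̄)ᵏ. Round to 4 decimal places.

-1.0288

x̄ = (2.4 + 9.7 + 11.7 + 11.1) / 4 = 8.7250
deviations (xᵢ − x̄): -6.3250, 0.9750, 2.9750, 2.3750
Σ(xᵢ − x̄)² = 55.4475 ⇒ m₂ = 55.4475/4 = 13.86187
Σ(xᵢ − x̄)³ = -212.3816 ⇒ m₃ = -212.3816/4 = -53.09541
m₂^(3/2) = 13.86187^(1.5) = 51.60989
g1 = m₃ / m₂^(3/2) = -53.09541 / 51.60989 ≈ -1.0288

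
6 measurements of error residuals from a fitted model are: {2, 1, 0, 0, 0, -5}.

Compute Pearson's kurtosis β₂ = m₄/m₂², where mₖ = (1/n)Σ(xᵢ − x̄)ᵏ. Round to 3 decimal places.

x̄ = -0.3333
Σ(xᵢ − x̄)² = 29.3333 ⇒ m₂ = 4.88889
Σ(xᵢ − x̄)⁴ = 507.1111 ⇒ m₄ = 84.51852
m₂² = 23.90123
β₂ = m₄/m₂² = 84.51852 / 23.90123 ≈ 3.536

3.536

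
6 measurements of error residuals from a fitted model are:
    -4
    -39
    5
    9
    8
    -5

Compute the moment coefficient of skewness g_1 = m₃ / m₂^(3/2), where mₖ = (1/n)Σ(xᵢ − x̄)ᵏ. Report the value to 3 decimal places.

-1.376

x̄ = (-4 - 39 + 5 + 9 + 8 - 5) / 6 = -4.3333
deviations (xᵢ − x̄): 0.3333, -34.6667, 9.3333, 13.3333, 12.3333, -0.6667
Σ(xᵢ − x̄)² = 1619.3333 ⇒ m₂ = 1619.3333/6 = 269.88889
Σ(xᵢ − x̄)³ = -36602.4444 ⇒ m₃ = -36602.4444/6 = -6100.40741
m₂^(3/2) = 269.88889^(1.5) = 4433.81438
g_1 = m₃ / m₂^(3/2) = -6100.40741 / 4433.81438 ≈ -1.376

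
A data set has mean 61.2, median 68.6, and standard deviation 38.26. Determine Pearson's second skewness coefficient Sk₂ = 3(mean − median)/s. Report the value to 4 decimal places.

Sk₂ = 3(61.2 − 68.6) / 38.26 = 3 × -7.4000 / 38.26
    = -22.2000 / 38.26 ≈ -0.5802

-0.5802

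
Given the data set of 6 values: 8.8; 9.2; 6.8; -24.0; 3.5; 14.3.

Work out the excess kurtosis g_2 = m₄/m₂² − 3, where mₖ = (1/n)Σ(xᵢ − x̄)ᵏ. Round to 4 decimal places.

x̄ = 3.1000
Σ(xᵢ − x̄)² = 943.4000 ⇒ m₂ = 157.23333
Σ(xᵢ − x̄)⁴ = 557720.8676 ⇒ m₄ = 92953.47793
m₂² = 24722.32111
g_2 = m₄/m₂² − 3 = 3.75990 − 3 ≈ 0.7599

0.7599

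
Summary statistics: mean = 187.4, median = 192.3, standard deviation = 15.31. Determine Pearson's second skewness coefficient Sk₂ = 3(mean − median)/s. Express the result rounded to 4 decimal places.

-0.9602

Sk₂ = 3(187.4 − 192.3) / 15.31 = 3 × -4.9000 / 15.31
    = -14.7000 / 15.31 ≈ -0.9602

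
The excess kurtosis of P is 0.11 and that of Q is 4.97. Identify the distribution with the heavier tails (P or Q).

Q

Higher excess kurtosis ⇒ heavier tails relative to the normal distribution.
0.11 vs 4.97: the larger is 4.97, so Q has heavier tails.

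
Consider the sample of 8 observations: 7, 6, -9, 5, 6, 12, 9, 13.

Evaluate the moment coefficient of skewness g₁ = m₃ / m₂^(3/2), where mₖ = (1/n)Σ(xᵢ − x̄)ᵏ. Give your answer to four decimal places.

-1.4316

x̄ = (7 + 6 - 9 + 5 + 6 + 12 + 9 + 13) / 8 = 6.1250
deviations (xᵢ − x̄): 0.8750, -0.1250, -15.1250, -1.1250, -0.1250, 5.8750, 2.8750, 6.8750
Σ(xᵢ − x̄)² = 320.8750 ⇒ m₂ = 320.8750/8 = 40.10938
Σ(xᵢ − x̄)³ = -2909.3438 ⇒ m₃ = -2909.3438/8 = -363.66797
m₂^(3/2) = 40.10938^(1.5) = 254.02054
g₁ = m₃ / m₂^(3/2) = -363.66797 / 254.02054 ≈ -1.4316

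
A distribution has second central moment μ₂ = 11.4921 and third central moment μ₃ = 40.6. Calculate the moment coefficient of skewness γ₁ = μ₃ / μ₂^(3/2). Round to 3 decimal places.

1.042

σ = √μ₂ = √11.4921 = 3.39000
σ³ = μ₂^(3/2) = 38.95822
γ₁ = μ₃/σ³ = 40.6 / 38.95822 ≈ 1.042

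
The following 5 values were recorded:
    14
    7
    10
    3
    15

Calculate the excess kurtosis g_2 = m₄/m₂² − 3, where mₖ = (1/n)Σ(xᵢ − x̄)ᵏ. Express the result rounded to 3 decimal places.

x̄ = 9.8000
Σ(xᵢ − x̄)² = 98.8000 ⇒ m₂ = 19.76000
Σ(xᵢ − x̄)⁴ = 3241.9360 ⇒ m₄ = 648.38720
m₂² = 390.45760
g_2 = m₄/m₂² − 3 = 1.66058 − 3 ≈ -1.339

-1.339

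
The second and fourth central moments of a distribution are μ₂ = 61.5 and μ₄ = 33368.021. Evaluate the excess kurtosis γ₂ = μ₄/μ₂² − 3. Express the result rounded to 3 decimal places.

μ₂² = 61.5² = 3782.25000
μ₄/μ₂² = 33368.021 / 3782.25000 = 8.82227
γ₂ = 8.82227 − 3 ≈ 5.822

5.822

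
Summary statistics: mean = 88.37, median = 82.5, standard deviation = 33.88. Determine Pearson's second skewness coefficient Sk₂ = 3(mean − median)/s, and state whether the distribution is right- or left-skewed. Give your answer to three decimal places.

0.520, right-skewed

Sk₂ = 3(88.37 − 82.5) / 33.88 = 3 × 5.8700 / 33.88
    = 17.6100 / 33.88 ≈ 0.520
Sk₂ > 0 ⇒ mean > median ⇒ right-skewed (positive skew).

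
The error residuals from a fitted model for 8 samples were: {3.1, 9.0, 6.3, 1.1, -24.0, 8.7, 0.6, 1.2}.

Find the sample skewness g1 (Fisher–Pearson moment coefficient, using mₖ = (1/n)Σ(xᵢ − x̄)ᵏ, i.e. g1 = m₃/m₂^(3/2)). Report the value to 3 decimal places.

-1.805

x̄ = (3.1 + 9.0 + 6.3 + 1.1 - 24.0 + 8.7 + 0.6 + 1.2) / 8 = 0.7500
deviations (xᵢ − x̄): 2.3500, 8.2500, 5.5500, 0.3500, -24.7500, 7.9500, -0.1500, 0.4500
Σ(xᵢ − x̄)² = 780.5000 ⇒ m₂ = 780.5000/8 = 97.56250
Σ(xᵢ − x̄)³ = -13912.8840 ⇒ m₃ = -13912.8840/8 = -1739.11050
m₂^(3/2) = 97.56250^(1.5) = 963.66122
g1 = m₃ / m₂^(3/2) = -1739.11050 / 963.66122 ≈ -1.805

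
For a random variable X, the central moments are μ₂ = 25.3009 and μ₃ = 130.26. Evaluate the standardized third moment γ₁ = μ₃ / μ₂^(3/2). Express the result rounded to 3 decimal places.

1.024

σ = √μ₂ = √25.3009 = 5.03000
σ³ = μ₂^(3/2) = 127.26353
γ₁ = μ₃/σ³ = 130.26 / 127.26353 ≈ 1.024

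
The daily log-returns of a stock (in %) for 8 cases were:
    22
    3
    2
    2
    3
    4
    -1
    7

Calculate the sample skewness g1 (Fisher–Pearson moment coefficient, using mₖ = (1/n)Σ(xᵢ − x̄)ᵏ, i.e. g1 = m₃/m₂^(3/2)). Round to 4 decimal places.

x̄ = (22 + 3 + 2 + 2 + 3 + 4 - 1 + 7) / 8 = 5.2500
deviations (xᵢ − x̄): 16.7500, -2.2500, -3.2500, -3.2500, -2.2500, -1.2500, -6.2500, 1.7500
Σ(xᵢ − x̄)² = 355.5000 ⇒ m₂ = 355.5000/8 = 44.43750
Σ(xᵢ − x̄)³ = 4367.2500 ⇒ m₃ = 4367.2500/8 = 545.90625
m₂^(3/2) = 44.43750^(1.5) = 296.22685
g1 = m₃ / m₂^(3/2) = 545.90625 / 296.22685 ≈ 1.8429

1.8429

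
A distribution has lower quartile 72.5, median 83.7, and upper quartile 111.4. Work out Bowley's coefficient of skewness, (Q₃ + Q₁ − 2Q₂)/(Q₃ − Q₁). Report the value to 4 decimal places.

numerator: Q₃ + Q₁ − 2Q₂ = 111.4 + 72.5 − 2×83.7 = 16.5000
denominator: Q₃ − Q₁ = 111.4 − 72.5 = 38.9000
Bowley skewness = 16.5000 / 38.9000 ≈ 0.4242

0.4242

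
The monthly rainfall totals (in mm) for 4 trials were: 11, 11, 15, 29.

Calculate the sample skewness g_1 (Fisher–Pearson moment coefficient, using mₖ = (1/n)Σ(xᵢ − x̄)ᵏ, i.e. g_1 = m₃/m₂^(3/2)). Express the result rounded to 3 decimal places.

0.998

x̄ = (11 + 11 + 15 + 29) / 4 = 16.5000
deviations (xᵢ − x̄): -5.5000, -5.5000, -1.5000, 12.5000
Σ(xᵢ − x̄)² = 219.0000 ⇒ m₂ = 219.0000/4 = 54.75000
Σ(xᵢ − x̄)³ = 1617.0000 ⇒ m₃ = 1617.0000/4 = 404.25000
m₂^(3/2) = 54.75000^(1.5) = 405.11301
g_1 = m₃ / m₂^(3/2) = 404.25000 / 405.11301 ≈ 0.998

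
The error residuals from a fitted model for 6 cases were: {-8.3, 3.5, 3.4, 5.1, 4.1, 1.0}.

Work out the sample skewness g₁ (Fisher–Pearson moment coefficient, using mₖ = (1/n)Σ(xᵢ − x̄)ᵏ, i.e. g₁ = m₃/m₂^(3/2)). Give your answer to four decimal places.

-1.5147

x̄ = (-8.3 + 3.5 + 3.4 + 5.1 + 4.1 + 1.0) / 6 = 1.4667
deviations (xᵢ − x̄): -9.7667, 2.0333, 1.9333, 3.6333, 2.6333, -0.4667
Σ(xᵢ − x̄)² = 123.6133 ⇒ m₂ = 123.6133/6 = 20.60222
Σ(xᵢ − x̄)³ = -849.8644 ⇒ m₃ = -849.8644/6 = -141.64407
m₂^(3/2) = 20.60222^(1.5) = 93.51281
g₁ = m₃ / m₂^(3/2) = -141.64407 / 93.51281 ≈ -1.5147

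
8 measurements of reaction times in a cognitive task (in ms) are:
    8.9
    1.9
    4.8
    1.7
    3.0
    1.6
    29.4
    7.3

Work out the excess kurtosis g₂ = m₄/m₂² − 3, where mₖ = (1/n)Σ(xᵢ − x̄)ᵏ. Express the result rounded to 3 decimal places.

x̄ = 7.3250
Σ(xᵢ − x̄)² = 608.7150 ⇒ m₂ = 76.08937
Σ(xᵢ − x̄)⁴ = 240805.0071 ⇒ m₄ = 30100.62589
m₂² = 5789.59299
g₂ = m₄/m₂² − 3 = 5.19909 − 3 ≈ 2.199

2.199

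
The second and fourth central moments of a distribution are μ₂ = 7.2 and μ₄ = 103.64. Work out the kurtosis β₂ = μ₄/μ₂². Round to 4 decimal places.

1.9992

μ₂² = 7.2² = 51.84000
μ₄/μ₂² = 103.64 / 51.84000 = 1.99923
β₂ ≈ 1.9992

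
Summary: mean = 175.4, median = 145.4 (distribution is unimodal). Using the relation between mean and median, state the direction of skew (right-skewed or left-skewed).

mean − median = 175.4 − 145.4 = 30.0
mean > median ⇒ the longer tail is on the right ⇒ right-skewed (positively skewed).

right-skewed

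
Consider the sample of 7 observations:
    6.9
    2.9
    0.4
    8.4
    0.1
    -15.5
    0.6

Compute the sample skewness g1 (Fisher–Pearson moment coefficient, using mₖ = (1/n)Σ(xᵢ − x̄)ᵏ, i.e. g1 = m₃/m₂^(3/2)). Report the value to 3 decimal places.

-1.279

x̄ = (6.9 + 2.9 + 0.4 + 8.4 + 0.1 - 15.5 + 0.6) / 7 = 0.5429
deviations (xᵢ − x̄): 6.3571, 2.3571, -0.1429, 7.8571, -0.4429, -16.0429, 0.0571
Σ(xᵢ − x̄)² = 365.2971 ⇒ m₂ = 365.2971/7 = 52.18531
Σ(xᵢ − x̄)³ = -3374.0243 ⇒ m₃ = -3374.0243/7 = -482.00348
m₂^(3/2) = 52.18531^(1.5) = 376.98351
g1 = m₃ / m₂^(3/2) = -482.00348 / 376.98351 ≈ -1.279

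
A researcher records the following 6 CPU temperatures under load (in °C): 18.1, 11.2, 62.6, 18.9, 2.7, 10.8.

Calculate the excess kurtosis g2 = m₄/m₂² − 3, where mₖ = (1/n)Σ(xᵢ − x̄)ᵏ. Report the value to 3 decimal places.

x̄ = 20.7167
Σ(xᵢ − x̄)² = 2277.8683 ⇒ m₂ = 379.64472
Σ(xᵢ − x̄)⁴ = 3200561.6879 ⇒ m₄ = 533426.94798
m₂² = 144130.11511
g2 = m₄/m₂² − 3 = 3.70101 − 3 ≈ 0.701

0.701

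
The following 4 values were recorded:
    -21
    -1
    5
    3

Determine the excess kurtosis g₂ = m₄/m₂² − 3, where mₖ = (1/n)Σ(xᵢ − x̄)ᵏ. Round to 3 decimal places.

x̄ = -3.5000
Σ(xᵢ − x̄)² = 427.0000 ⇒ m₂ = 106.75000
Σ(xᵢ − x̄)⁴ = 100833.2500 ⇒ m₄ = 25208.31250
m₂² = 11395.56250
g₂ = m₄/m₂² − 3 = 2.21212 − 3 ≈ -0.788

-0.788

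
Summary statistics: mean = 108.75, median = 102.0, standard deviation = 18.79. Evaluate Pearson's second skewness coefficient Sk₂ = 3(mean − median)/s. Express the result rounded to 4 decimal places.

Sk₂ = 3(108.75 − 102.0) / 18.79 = 3 × 6.7500 / 18.79
    = 20.2500 / 18.79 ≈ 1.0777

1.0777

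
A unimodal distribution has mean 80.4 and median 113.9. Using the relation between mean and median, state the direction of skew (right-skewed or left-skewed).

mean − median = 80.4 − 113.9 = -33.5
mean < median ⇒ the longer tail is on the left ⇒ left-skewed (negatively skewed).

left-skewed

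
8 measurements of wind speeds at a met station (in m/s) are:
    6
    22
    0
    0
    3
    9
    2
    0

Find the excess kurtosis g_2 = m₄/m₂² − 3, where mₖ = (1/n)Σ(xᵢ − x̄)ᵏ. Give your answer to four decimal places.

1.2019

x̄ = 5.2500
Σ(xᵢ − x̄)² = 393.5000 ⇒ m₂ = 49.18750
Σ(xᵢ − x̄)⁴ = 81329.6563 ⇒ m₄ = 10166.20703
m₂² = 2419.41016
g_2 = m₄/m₂² − 3 = 4.20194 − 3 ≈ 1.2019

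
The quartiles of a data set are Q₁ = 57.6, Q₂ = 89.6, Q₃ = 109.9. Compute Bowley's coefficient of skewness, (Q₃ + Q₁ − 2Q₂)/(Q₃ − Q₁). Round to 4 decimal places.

numerator: Q₃ + Q₁ − 2Q₂ = 109.9 + 57.6 − 2×89.6 = -11.7000
denominator: Q₃ − Q₁ = 109.9 − 57.6 = 52.3000
Bowley skewness = -11.7000 / 52.3000 ≈ -0.2237

-0.2237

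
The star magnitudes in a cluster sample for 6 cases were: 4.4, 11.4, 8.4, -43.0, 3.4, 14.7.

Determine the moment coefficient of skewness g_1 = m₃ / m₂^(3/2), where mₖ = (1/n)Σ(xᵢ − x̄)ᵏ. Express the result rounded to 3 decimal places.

-1.632

x̄ = (4.4 + 11.4 + 8.4 - 43.0 + 3.4 + 14.7) / 6 = -0.1167
deviations (xᵢ − x̄): 4.5167, 11.5167, 8.5167, -42.8833, 3.5167, 14.8167
Σ(xᵢ − x̄)² = 2296.4483 ⇒ m₂ = 2296.4483/6 = 382.74139
Σ(xᵢ − x̄)³ = -73327.9746 ⇒ m₃ = -73327.9746/6 = -12221.32909
m₂^(3/2) = 382.74139^(1.5) = 7487.86736
g_1 = m₃ / m₂^(3/2) = -12221.32909 / 7487.86736 ≈ -1.632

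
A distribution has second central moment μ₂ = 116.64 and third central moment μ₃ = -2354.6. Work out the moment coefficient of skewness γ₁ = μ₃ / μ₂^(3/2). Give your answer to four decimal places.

σ = √μ₂ = √116.64 = 10.80000
σ³ = μ₂^(3/2) = 1259.71200
γ₁ = μ₃/σ³ = -2354.6 / 1259.71200 ≈ -1.8692

-1.8692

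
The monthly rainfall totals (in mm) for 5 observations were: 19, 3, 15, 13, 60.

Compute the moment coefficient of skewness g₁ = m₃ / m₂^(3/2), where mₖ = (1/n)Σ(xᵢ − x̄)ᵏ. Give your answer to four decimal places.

x̄ = (19 + 3 + 15 + 13 + 60) / 5 = 22.0000
deviations (xᵢ − x̄): -3.0000, -19.0000, -7.0000, -9.0000, 38.0000
Σ(xᵢ − x̄)² = 1944.0000 ⇒ m₂ = 1944.0000/5 = 388.80000
Σ(xᵢ − x̄)³ = 46914.0000 ⇒ m₃ = 46914.0000/5 = 9382.80000
m₂^(3/2) = 388.80000^(1.5) = 7666.36309
g₁ = m₃ / m₂^(3/2) = 9382.80000 / 7666.36309 ≈ 1.2239

1.2239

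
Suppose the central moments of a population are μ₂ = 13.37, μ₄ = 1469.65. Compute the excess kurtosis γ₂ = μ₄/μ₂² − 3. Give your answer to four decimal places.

5.2215

μ₂² = 13.37² = 178.75690
μ₄/μ₂² = 1469.65 / 178.75690 = 8.22150
γ₂ = 8.22150 − 3 ≈ 5.2215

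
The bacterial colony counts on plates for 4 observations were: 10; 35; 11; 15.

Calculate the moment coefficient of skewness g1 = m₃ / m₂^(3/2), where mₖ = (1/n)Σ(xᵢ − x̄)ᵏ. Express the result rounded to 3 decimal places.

1.042

x̄ = (10 + 35 + 11 + 15) / 4 = 17.7500
deviations (xᵢ − x̄): -7.7500, 17.2500, -6.7500, -2.7500
Σ(xᵢ − x̄)² = 410.7500 ⇒ m₂ = 410.7500/4 = 102.68750
Σ(xᵢ − x̄)³ = 4339.1250 ⇒ m₃ = 4339.1250/4 = 1084.78125
m₂^(3/2) = 102.68750^(1.5) = 1040.58215
g1 = m₃ / m₂^(3/2) = 1084.78125 / 1040.58215 ≈ 1.042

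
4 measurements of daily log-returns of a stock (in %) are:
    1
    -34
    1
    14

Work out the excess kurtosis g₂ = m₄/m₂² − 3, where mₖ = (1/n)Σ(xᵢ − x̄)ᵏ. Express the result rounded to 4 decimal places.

x̄ = -4.5000
Σ(xᵢ − x̄)² = 1273.0000 ⇒ m₂ = 318.25000
Σ(xᵢ − x̄)⁴ = 876300.2500 ⇒ m₄ = 219075.06250
m₂² = 101283.06250
g₂ = m₄/m₂² − 3 = 2.16300 − 3 ≈ -0.8370

-0.8370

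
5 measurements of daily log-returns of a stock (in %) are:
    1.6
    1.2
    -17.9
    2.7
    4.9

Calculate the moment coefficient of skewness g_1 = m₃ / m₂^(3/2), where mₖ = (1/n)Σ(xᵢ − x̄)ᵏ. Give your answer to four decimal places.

x̄ = (1.6 + 1.2 - 17.9 + 2.7 + 4.9) / 5 = -1.5000
deviations (xᵢ − x̄): 3.1000, 2.7000, -16.4000, 4.2000, 6.4000
Σ(xᵢ − x̄)² = 344.4600 ⇒ m₂ = 344.4600/5 = 68.89200
Σ(xᵢ − x̄)³ = -4025.2380 ⇒ m₃ = -4025.2380/5 = -805.04760
m₂^(3/2) = 68.89200^(1.5) = 571.81190
g_1 = m₃ / m₂^(3/2) = -805.04760 / 571.81190 ≈ -1.4079

-1.4079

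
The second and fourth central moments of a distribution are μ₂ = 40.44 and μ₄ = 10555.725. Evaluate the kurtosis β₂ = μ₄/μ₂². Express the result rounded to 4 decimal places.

6.4545

μ₂² = 40.44² = 1635.39360
μ₄/μ₂² = 10555.725 / 1635.39360 = 6.45455
β₂ ≈ 6.4545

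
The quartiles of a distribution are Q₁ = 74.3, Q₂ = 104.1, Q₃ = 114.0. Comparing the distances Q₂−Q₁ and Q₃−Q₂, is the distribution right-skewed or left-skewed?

left-skewed

Q₂ − Q₁ = 29.8;  Q₃ − Q₂ = 9.9
Q₂ − Q₁ > Q₃ − Q₂ ⇒ the lower half is more spread out ⇒ left-skewed.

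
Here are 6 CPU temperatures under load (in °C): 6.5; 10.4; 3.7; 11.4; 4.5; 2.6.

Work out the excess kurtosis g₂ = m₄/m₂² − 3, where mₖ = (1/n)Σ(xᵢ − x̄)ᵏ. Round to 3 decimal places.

x̄ = 6.5167
Σ(xᵢ − x̄)² = 66.2683 ⇒ m₂ = 11.04472
Σ(xᵢ − x̄)⁴ = 1110.8979 ⇒ m₄ = 185.14965
m₂² = 121.98589
g₂ = m₄/m₂² − 3 = 1.51780 − 3 ≈ -1.482

-1.482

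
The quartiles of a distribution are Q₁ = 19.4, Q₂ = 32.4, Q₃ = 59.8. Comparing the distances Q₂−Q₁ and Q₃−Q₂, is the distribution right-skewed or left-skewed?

Q₂ − Q₁ = 13.0;  Q₃ − Q₂ = 27.4
Q₃ − Q₂ > Q₂ − Q₁ ⇒ the upper half is more spread out ⇒ right-skewed.

right-skewed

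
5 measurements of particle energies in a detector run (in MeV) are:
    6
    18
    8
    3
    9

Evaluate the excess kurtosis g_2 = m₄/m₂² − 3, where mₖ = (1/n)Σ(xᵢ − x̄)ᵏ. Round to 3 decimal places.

-0.401

x̄ = 8.8000
Σ(xᵢ − x̄)² = 126.8000 ⇒ m₂ = 25.36000
Σ(xᵢ − x̄)⁴ = 8357.4560 ⇒ m₄ = 1671.49120
m₂² = 643.12960
g_2 = m₄/m₂² − 3 = 2.59900 − 3 ≈ -0.401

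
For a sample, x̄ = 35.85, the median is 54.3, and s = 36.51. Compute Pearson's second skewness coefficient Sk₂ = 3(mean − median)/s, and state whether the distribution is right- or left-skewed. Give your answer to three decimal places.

Sk₂ = 3(35.85 − 54.3) / 36.51 = 3 × -18.4500 / 36.51
    = -55.3500 / 36.51 ≈ -1.516
Sk₂ < 0 ⇒ mean < median ⇒ left-skewed (negative skew).

-1.516, left-skewed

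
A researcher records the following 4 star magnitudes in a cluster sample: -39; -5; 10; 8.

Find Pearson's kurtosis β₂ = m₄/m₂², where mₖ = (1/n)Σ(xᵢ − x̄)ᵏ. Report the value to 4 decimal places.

2.0786

x̄ = -6.5000
Σ(xᵢ − x̄)² = 1541.0000 ⇒ m₂ = 385.25000
Σ(xᵢ − x̄)⁴ = 1233994.2500 ⇒ m₄ = 308498.56250
m₂² = 148417.56250
β₂ = m₄/m₂² = 308498.56250 / 148417.56250 ≈ 2.0786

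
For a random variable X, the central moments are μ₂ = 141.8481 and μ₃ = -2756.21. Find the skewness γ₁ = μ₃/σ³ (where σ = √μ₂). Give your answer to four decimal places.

-1.6315

σ = √μ₂ = √141.8481 = 11.91000
σ³ = μ₂^(3/2) = 1689.41087
γ₁ = μ₃/σ³ = -2756.21 / 1689.41087 ≈ -1.6315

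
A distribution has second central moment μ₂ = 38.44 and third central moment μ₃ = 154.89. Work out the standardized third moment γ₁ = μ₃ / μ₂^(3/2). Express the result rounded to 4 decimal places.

0.6499

σ = √μ₂ = √38.44 = 6.20000
σ³ = μ₂^(3/2) = 238.32800
γ₁ = μ₃/σ³ = 154.89 / 238.32800 ≈ 0.6499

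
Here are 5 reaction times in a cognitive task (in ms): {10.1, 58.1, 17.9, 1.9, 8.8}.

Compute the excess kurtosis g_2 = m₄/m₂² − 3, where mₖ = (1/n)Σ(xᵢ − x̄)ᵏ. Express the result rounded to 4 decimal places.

-0.0585

x̄ = 19.3600
Σ(xᵢ − x̄)² = 2005.0320 ⇒ m₂ = 401.00640
Σ(xᵢ − x̄)⁴ = 2365090.3959 ⇒ m₄ = 473018.07919
m₂² = 160806.13284
g_2 = m₄/m₂² − 3 = 2.94154 − 3 ≈ -0.0585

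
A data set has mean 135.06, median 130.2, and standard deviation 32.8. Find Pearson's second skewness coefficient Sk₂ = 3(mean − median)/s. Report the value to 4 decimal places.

0.4445

Sk₂ = 3(135.06 − 130.2) / 32.8 = 3 × 4.8600 / 32.8
    = 14.5800 / 32.8 ≈ 0.4445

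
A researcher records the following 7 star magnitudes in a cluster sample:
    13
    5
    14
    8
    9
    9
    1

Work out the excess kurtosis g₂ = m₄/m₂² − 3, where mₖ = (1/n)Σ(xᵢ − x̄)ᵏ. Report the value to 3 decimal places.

x̄ = 8.4286
Σ(xᵢ − x̄)² = 119.7143 ⇒ m₂ = 17.10204
Σ(xᵢ − x̄)⁴ = 4583.9242 ⇒ m₄ = 654.84631
m₂² = 292.47980
g₂ = m₄/m₂² − 3 = 2.23895 − 3 ≈ -0.761

-0.761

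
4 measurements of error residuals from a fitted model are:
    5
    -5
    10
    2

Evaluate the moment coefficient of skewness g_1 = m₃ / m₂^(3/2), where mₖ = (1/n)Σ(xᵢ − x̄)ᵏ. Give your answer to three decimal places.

x̄ = (5 - 5 + 10 + 2) / 4 = 3.0000
deviations (xᵢ − x̄): 2.0000, -8.0000, 7.0000, -1.0000
Σ(xᵢ − x̄)² = 118.0000 ⇒ m₂ = 118.0000/4 = 29.50000
Σ(xᵢ − x̄)³ = -162.0000 ⇒ m₃ = -162.0000/4 = -40.50000
m₂^(3/2) = 29.50000^(1.5) = 160.22601
g_1 = m₃ / m₂^(3/2) = -40.50000 / 160.22601 ≈ -0.253

-0.253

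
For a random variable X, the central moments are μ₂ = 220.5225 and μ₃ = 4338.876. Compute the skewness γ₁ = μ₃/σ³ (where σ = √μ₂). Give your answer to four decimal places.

1.3249

σ = √μ₂ = √220.5225 = 14.85000
σ³ = μ₂^(3/2) = 3274.75913
γ₁ = μ₃/σ³ = 4338.876 / 3274.75913 ≈ 1.3249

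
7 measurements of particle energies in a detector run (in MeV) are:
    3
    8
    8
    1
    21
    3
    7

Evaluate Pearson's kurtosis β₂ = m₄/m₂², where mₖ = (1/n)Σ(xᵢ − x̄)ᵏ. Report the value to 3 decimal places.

x̄ = 7.2857
Σ(xᵢ − x̄)² = 265.4286 ⇒ m₂ = 37.91837
Σ(xᵢ − x̄)⁴ = 37611.0029 ⇒ m₄ = 5373.00042
m₂² = 1437.80258
β₂ = m₄/m₂² = 5373.00042 / 1437.80258 ≈ 3.737

3.737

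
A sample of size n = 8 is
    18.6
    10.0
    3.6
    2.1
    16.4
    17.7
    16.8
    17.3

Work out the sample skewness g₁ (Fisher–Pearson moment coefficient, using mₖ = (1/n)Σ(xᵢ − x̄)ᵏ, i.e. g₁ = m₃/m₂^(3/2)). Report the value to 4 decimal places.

x̄ = (18.6 + 10.0 + 3.6 + 2.1 + 16.4 + 17.7 + 16.8 + 17.3) / 8 = 12.8125
deviations (xᵢ − x̄): 5.7875, -2.8125, -9.2125, -10.7125, 3.5875, 4.8875, 3.9875, 4.4875
Σ(xᵢ − x̄)² = 313.8288 ⇒ m₂ = 313.8288/8 = 39.22859
Σ(xᵢ − x̄)³ = -1522.9096 ⇒ m₃ = -1522.9096/8 = -190.36370
m₂^(3/2) = 39.22859^(1.5) = 245.69941
g₁ = m₃ / m₂^(3/2) = -190.36370 / 245.69941 ≈ -0.7748

-0.7748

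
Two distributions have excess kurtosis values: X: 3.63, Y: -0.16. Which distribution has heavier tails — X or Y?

X

Higher excess kurtosis ⇒ heavier tails relative to the normal distribution.
3.63 vs -0.16: the larger is 3.63, so X has heavier tails. (X is leptokurtic — heavier-than-normal tails; the other is platykurtic.)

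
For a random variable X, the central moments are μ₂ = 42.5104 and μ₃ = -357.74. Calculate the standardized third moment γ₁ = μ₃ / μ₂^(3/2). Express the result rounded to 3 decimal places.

-1.291

σ = √μ₂ = √42.5104 = 6.52000
σ³ = μ₂^(3/2) = 277.16781
γ₁ = μ₃/σ³ = -357.74 / 277.16781 ≈ -1.291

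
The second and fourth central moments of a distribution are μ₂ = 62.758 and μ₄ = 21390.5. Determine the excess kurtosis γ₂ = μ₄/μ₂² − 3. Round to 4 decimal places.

μ₂² = 62.758² = 3938.56656
μ₄/μ₂² = 21390.5 / 3938.56656 = 5.43104
γ₂ = 5.43104 − 3 ≈ 2.4310

2.4310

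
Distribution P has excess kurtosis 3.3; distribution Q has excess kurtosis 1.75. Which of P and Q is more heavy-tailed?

Higher excess kurtosis ⇒ heavier tails relative to the normal distribution.
3.3 vs 1.75: the larger is 3.3, so P has heavier tails.

P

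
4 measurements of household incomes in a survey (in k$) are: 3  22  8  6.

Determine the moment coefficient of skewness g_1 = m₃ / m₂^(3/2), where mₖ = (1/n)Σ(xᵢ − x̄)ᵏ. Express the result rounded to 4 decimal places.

x̄ = (3 + 22 + 8 + 6) / 4 = 9.7500
deviations (xᵢ − x̄): -6.7500, 12.2500, -1.7500, -3.7500
Σ(xᵢ − x̄)² = 212.7500 ⇒ m₂ = 212.7500/4 = 53.18750
Σ(xᵢ − x̄)³ = 1472.6250 ⇒ m₃ = 1472.6250/4 = 368.15625
m₂^(3/2) = 53.18750^(1.5) = 387.89516
g_1 = m₃ / m₂^(3/2) = 368.15625 / 387.89516 ≈ 0.9491

0.9491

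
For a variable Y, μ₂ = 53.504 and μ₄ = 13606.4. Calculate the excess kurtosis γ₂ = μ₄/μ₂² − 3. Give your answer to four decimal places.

μ₂² = 53.504² = 2862.67802
μ₄/μ₂² = 13606.4 / 2862.67802 = 4.75303
γ₂ = 4.75303 − 3 ≈ 1.7530

1.7530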